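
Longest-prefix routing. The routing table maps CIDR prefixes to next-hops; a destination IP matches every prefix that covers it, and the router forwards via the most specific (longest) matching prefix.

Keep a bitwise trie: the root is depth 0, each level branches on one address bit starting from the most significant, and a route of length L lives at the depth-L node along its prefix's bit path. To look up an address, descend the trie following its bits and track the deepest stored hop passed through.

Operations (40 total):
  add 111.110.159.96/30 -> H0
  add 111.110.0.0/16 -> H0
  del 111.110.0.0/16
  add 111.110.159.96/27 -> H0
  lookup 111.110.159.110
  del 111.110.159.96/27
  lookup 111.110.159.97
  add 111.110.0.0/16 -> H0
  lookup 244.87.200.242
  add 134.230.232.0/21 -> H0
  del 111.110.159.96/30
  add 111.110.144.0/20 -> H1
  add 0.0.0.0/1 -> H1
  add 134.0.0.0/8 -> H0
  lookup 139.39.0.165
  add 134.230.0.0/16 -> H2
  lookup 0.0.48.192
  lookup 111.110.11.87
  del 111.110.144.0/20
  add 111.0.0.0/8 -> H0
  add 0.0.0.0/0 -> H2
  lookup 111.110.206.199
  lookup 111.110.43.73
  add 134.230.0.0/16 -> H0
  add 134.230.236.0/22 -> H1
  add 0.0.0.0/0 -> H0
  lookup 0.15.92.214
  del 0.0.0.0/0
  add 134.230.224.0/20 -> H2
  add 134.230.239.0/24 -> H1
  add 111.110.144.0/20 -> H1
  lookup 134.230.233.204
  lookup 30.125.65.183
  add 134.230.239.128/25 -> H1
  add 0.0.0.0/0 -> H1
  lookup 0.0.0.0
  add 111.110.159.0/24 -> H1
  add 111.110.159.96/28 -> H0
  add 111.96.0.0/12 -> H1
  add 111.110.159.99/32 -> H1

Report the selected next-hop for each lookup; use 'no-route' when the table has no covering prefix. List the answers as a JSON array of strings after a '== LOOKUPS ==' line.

Apply in order:
  + 111.110.159.96/30 (H0) depth=30
  + 111.110.0.0/16 (H0) depth=16
  - 111.110.0.0/16 clear@16
  + 111.110.159.96/27 (H0) depth=27
  lookup 111.110.159.110: bits 0110111101101110100111110110 walk d0:-→d1:-→d2:-→d3:-→d4:-→d5:-→d6:-→d7:-→d8:-→d9:-→d10:-→d11:-→d12:-→d13:-→d14:-→d15:-→d16:-→d17:-→d18:-→d19:-→d20:-→d21:-→d22:-→d23:-→d24:-→d25:-→d26:-→d27:H0→d28:- -> H0
  - 111.110.159.96/27 clear@27
  lookup 111.110.159.97: bits 011011110110111010011111011000 walk d0:-→d1:-→d2:-→d3:-→d4:-→d5:-→d6:-→d7:-→d8:-→d9:-→d10:-→d11:-→d12:-→d13:-→d14:-→d15:-→d16:-→d17:-→d18:-→d19:-→d20:-→d21:-→d22:-→d23:-→d24:-→d25:-→d26:-→d27:-→d28:-→d29:-→d30:H0 -> H0
  + 111.110.0.0/16 (H0) depth=16
  lookup 244.87.200.242: bits ε walk d0:- -> no-route
  + 134.230.232.0/21 (H0) depth=21
  - 111.110.159.96/30 clear@30
  + 111.110.144.0/20 (H1) depth=20
  + 0.0.0.0/1 (H1) depth=1
  + 134.0.0.0/8 (H0) depth=8
  lookup 139.39.0.165: bits 1000 walk d0:-→d1:-→d2:-→d3:-→d4:- -> no-route
  + 134.230.0.0/16 (H2) depth=16
  lookup 0.0.48.192: bits 0 walk d0:-→d1:H1 -> H1
  lookup 111.110.11.87: bits 0110111101101110 walk d0:-→d1:H1→d2:-→d3:-→d4:-→d5:-→d6:-→d7:-→d8:-→d9:-→d10:-→d11:-→d12:-→d13:-→d14:-→d15:-→d16:H0 -> H0
  - 111.110.144.0/20 clear@20
  + 111.0.0.0/8 (H0) depth=8
  + 0.0.0.0/0 (H2) depth=0
  lookup 111.110.206.199: bits 01101111011011101 walk d0:H2→d1:H1→d2:-→d3:-→d4:-→d5:-→d6:-→d7:-→d8:H0→d9:-→d10:-→d11:-→d12:-→d13:-→d14:-→d15:-→d16:H0→d17:- -> H0
  lookup 111.110.43.73: bits 0110111101101110 walk d0:H2→d1:H1→d2:-→d3:-→d4:-→d5:-→d6:-→d7:-→d8:H0→d9:-→d10:-→d11:-→d12:-→d13:-→d14:-→d15:-→d16:H0 -> H0
  + 134.230.0.0/16 (H0) depth=16
  + 134.230.236.0/22 (H1) depth=22
  + 0.0.0.0/0 (H0) depth=0
  lookup 0.15.92.214: bits 0 walk d0:H0→d1:H1 -> H1
  - 0.0.0.0/0 clear@0
  + 134.230.224.0/20 (H2) depth=20
  + 134.230.239.0/24 (H1) depth=24
  + 111.110.144.0/20 (H1) depth=20
  lookup 134.230.233.204: bits 100001101110011011101 walk d0:-→d1:-→d2:-→d3:-→d4:-→d5:-→d6:-→d7:-→d8:H0→d9:-→d10:-→d11:-→d12:-→d13:-→d14:-→d15:-→d16:H0→d17:-→d18:-→d19:-→d20:H2→d21:H0 -> H0
  lookup 30.125.65.183: bits 0 walk d0:-→d1:H1 -> H1
  + 134.230.239.128/25 (H1) depth=25
  + 0.0.0.0/0 (H1) depth=0
  lookup 0.0.0.0: bits 0 walk d0:H1→d1:H1 -> H1
  + 111.110.159.0/24 (H1) depth=24
  + 111.110.159.96/28 (H0) depth=28
  + 111.96.0.0/12 (H1) depth=12
  + 111.110.159.99/32 (H1) depth=32

== LOOKUPS ==
["H0","H0","no-route","no-route","H1","H0","H0","H0","H1","H0","H1","H1"]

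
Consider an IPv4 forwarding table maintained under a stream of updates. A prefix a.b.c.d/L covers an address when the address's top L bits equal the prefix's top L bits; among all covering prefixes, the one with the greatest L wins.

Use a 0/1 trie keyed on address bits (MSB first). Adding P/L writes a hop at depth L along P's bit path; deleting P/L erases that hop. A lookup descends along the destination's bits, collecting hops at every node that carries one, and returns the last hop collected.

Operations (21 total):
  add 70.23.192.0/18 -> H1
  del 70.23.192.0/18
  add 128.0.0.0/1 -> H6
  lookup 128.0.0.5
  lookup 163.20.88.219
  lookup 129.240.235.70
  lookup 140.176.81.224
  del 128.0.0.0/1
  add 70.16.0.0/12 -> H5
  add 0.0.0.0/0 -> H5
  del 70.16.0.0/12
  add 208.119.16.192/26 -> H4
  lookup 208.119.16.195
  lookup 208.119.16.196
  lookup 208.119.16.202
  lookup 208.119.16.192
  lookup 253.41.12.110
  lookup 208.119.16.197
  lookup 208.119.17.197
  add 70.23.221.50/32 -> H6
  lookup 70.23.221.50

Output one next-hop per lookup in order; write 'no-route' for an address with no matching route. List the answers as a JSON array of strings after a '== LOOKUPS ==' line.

Trace:
  + 70.23.192.0/18 (H1) depth=18
  del 70.23.192.0/18 (clear depth 18)
  + 128.0.0.0/1 (H6) depth=1
  lookup 128.0.0.5: bits 1 walk d0:-→d1:H6 -> H6
  lookup 163.20.88.219: bits 1 walk d0:-→d1:H6 -> H6
  lookup 129.240.235.70: bits 1 walk d0:-→d1:H6 -> H6
  lookup 140.176.81.224: bits 1 walk d0:-→d1:H6 -> H6
  del 128.0.0.0/1 (clear depth 1)
  + 70.16.0.0/12 (H5) depth=12
  + 0.0.0.0/0 (H5) depth=0
  del 70.16.0.0/12 (clear depth 12)
  + 208.119.16.192/26 (H4) depth=26
  lookup 208.119.16.195: bits 11010000011101110001000011 walk d0:H5→d1:-→d2:-→d3:-→d4:-→d5:-→d6:-→d7:-→d8:-→d9:-→d10:-→d11:-→d12:-→d13:-→d14:-→d15:-→d16:-→d17:-→d18:-→d19:-→d20:-→d21:-→d22:-→d23:-→d24:-→d25:-→d26:H4 -> H4
  lookup 208.119.16.196: bits 11010000011101110001000011 walk d0:H5→d1:-→d2:-→d3:-→d4:-→d5:-→d6:-→d7:-→d8:-→d9:-→d10:-→d11:-→d12:-→d13:-→d14:-→d15:-→d16:-→d17:-→d18:-→d19:-→d20:-→d21:-→d22:-→d23:-→d24:-→d25:-→d26:H4 -> H4
  lookup 208.119.16.202: bits 11010000011101110001000011 walk d0:H5→d1:-→d2:-→d3:-→d4:-→d5:-→d6:-→d7:-→d8:-→d9:-→d10:-→d11:-→d12:-→d13:-→d14:-→d15:-→d16:-→d17:-→d18:-→d19:-→d20:-→d21:-→d22:-→d23:-→d24:-→d25:-→d26:H4 -> H4
  lookup 208.119.16.192: bits 11010000011101110001000011 walk d0:H5→d1:-→d2:-→d3:-→d4:-→d5:-→d6:-→d7:-→d8:-→d9:-→d10:-→d11:-→d12:-→d13:-→d14:-→d15:-→d16:-→d17:-→d18:-→d19:-→d20:-→d21:-→d22:-→d23:-→d24:-→d25:-→d26:H4 -> H4
  lookup 253.41.12.110: bits 11 walk d0:H5→d1:-→d2:- -> H5
  lookup 208.119.16.197: bits 11010000011101110001000011 walk d0:H5→d1:-→d2:-→d3:-→d4:-→d5:-→d6:-→d7:-→d8:-→d9:-→d10:-→d11:-→d12:-→d13:-→d14:-→d15:-→d16:-→d17:-→d18:-→d19:-→d20:-→d21:-→d22:-→d23:-→d24:-→d25:-→d26:H4 -> H4
  lookup 208.119.17.197: bits 11010000011101110001000 walk d0:H5→d1:-→d2:-→d3:-→d4:-→d5:-→d6:-→d7:-→d8:-→d9:-→d10:-→d11:-→d12:-→d13:-→d14:-→d15:-→d16:-→d17:-→d18:-→d19:-→d20:-→d21:-→d22:-→d23:- -> H5
  + 70.23.221.50/32 (H6) depth=32
  lookup 70.23.221.50: bits 01000110000101111101110100110010 walk d0:H5→d1:-→d2:-→d3:-→d4:-→d5:-→d6:-→d7:-→d8:-→d9:-→d10:-→d11:-→d12:-→d13:-→d14:-→d15:-→d16:-→d17:-→d18:-→d19:-→d20:-→d21:-→d22:-→d23:-→d24:-→d25:-→d26:-→d27:-→d28:-→d29:-→d30:-→d31:-→d32:H6 -> H6

== LOOKUPS ==
["H6","H6","H6","H6","H4","H4","H4","H4","H5","H4","H5","H6"]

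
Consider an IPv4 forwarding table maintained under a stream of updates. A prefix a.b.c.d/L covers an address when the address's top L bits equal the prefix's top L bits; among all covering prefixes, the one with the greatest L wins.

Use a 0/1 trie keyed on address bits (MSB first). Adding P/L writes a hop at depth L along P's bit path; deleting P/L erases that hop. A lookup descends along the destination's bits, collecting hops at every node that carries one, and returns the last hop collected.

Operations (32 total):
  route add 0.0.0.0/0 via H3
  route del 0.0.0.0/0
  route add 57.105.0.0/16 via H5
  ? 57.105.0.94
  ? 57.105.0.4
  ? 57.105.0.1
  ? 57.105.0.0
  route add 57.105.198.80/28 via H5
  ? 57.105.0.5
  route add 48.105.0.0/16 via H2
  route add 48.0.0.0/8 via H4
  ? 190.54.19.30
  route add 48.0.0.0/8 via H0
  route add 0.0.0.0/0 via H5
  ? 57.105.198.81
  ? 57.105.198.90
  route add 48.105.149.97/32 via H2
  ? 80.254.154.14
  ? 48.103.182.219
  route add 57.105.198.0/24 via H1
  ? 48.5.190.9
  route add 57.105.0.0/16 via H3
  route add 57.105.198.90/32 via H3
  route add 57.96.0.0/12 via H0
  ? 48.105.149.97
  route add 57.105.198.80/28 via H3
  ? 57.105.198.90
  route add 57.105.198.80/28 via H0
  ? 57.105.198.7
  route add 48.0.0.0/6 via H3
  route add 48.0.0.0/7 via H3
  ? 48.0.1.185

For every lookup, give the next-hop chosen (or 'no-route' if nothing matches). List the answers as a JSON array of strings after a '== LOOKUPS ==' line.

Apply in order:
  + 0.0.0.0/0 (H3) depth=0
  - 0.0.0.0/0 clear@0
  + 57.105.0.0/16 (H5) depth=16
  Q 57.105.0.94: descend 0011100101101001 ; hops seen [H5] ; pick H5
  Q 57.105.0.4: descend 0011100101101001 ; hops seen [H5] ; pick H5
  Q 57.105.0.1: descend 0011100101101001 ; hops seen [H5] ; pick H5
  Q 57.105.0.0: descend 0011100101101001 ; hops seen [H5] ; pick H5
  + 57.105.198.80/28 (H5) depth=28
  Q 57.105.0.5: descend 0011100101101001 ; hops seen [H5] ; pick H5
  + 48.105.0.0/16 (H2) depth=16
  + 48.0.0.0/8 (H4) depth=8
  Q 190.54.19.30: descend ε ; hops seen [∅] ; pick no-route
  + 48.0.0.0/8 (H0) depth=8
  + 0.0.0.0/0 (H5) depth=0
  Q 57.105.198.81: descend 0011100101101001110001100101 ; hops seen [H5,H5,H5] ; pick H5
  Q 57.105.198.90: descend 0011100101101001110001100101 ; hops seen [H5,H5,H5] ; pick H5
  + 48.105.149.97/32 (H2) depth=32
  Q 80.254.154.14: descend 0 ; hops seen [H5] ; pick H5
  Q 48.103.182.219: descend 001100000110 ; hops seen [H5,H0] ; pick H0
  + 57.105.198.0/24 (H1) depth=24
  Q 48.5.190.9: descend 001100000 ; hops seen [H5,H0] ; pick H0
  + 57.105.0.0/16 (H3) depth=16
  + 57.105.198.90/32 (H3) depth=32
  + 57.96.0.0/12 (H0) depth=12
  Q 48.105.149.97: descend 00110000011010011001010101100001 ; hops seen [H5,H0,H2,H2] ; pick H2
  + 57.105.198.80/28 (H3) depth=28
  Q 57.105.198.90: descend 00111001011010011100011001011010 ; hops seen [H5,H0,H3,H1,H3,H3] ; pick H3
  + 57.105.198.80/28 (H0) depth=28
  Q 57.105.198.7: descend 0011100101101001110001100 ; hops seen [H5,H0,H3,H1] ; pick H1
  + 48.0.0.0/6 (H3) depth=6
  + 48.0.0.0/7 (H3) depth=7
  Q 48.0.1.185: descend 001100000 ; hops seen [H5,H3,H3,H0] ; pick H0

== LOOKUPS ==
["H5","H5","H5","H5","H5","no-route","H5","H5","H5","H0","H0","H2","H3","H1","H0"]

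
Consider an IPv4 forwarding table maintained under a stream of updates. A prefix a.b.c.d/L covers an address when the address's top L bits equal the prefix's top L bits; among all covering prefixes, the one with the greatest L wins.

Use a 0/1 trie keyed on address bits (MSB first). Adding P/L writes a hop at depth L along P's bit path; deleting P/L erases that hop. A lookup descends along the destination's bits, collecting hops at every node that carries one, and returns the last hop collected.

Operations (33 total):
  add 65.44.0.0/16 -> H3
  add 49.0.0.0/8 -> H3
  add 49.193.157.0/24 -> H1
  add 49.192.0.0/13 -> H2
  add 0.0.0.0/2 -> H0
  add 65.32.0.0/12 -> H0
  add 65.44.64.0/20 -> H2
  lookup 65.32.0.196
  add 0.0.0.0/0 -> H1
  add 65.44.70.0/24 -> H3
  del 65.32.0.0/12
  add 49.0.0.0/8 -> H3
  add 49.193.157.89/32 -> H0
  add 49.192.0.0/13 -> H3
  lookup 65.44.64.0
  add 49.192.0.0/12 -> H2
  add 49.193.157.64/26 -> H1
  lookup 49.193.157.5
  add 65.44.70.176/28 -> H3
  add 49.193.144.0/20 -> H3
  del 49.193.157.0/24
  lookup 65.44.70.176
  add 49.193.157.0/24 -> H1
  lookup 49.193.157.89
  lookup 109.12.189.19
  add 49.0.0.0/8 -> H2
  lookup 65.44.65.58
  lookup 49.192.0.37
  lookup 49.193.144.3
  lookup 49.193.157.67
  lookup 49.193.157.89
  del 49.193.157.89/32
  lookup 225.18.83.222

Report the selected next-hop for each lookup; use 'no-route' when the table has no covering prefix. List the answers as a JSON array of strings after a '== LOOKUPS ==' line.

Trace:
  + 65.44.0.0/16 (H3) depth=16
  + 49.0.0.0/8 (H3) depth=8
  + 49.193.157.0/24 (H1) depth=24
  + 49.192.0.0/13 (H2) depth=13
  + 0.0.0.0/2 (H0) depth=2
  + 65.32.0.0/12 (H0) depth=12
  + 65.44.64.0/20 (H2) depth=20
  ? 65.32.0.196  path d0:-→d1:-→d2:-→d3:-→d4:-→d5:-→d6:-→d7:-→d8:-→d9:-→d10:-→d11:-→d12:H0  best=H0
  + 0.0.0.0/0 (H1) depth=0
  + 65.44.70.0/24 (H3) depth=24
  - 65.32.0.0/12 clear@12
  + 49.0.0.0/8 (H3) depth=8
  + 49.193.157.89/32 (H0) depth=32
  + 49.192.0.0/13 (H3) depth=13
  ? 65.44.64.0  path d0:H1→d1:-→d2:-→d3:-→d4:-→d5:-→d6:-→d7:-→d8:-→d9:-→d10:-→d11:-→d12:-→d13:-→d14:-→d15:-→d16:H3→d17:-→d18:-→d19:-→d20:H2→d21:-  best=H2
  + 49.192.0.0/12 (H2) depth=12
  + 49.193.157.64/26 (H1) depth=26
  ? 49.193.157.5  path d0:H1→d1:-→d2:H0→d3:-→d4:-→d5:-→d6:-→d7:-→d8:H3→d9:-→d10:-→d11:-→d12:H2→d13:H3→d14:-→d15:-→d16:-→d17:-→d18:-→d19:-→d20:-→d21:-→d22:-→d23:-→d24:H1→d25:-  best=H1
  + 65.44.70.176/28 (H3) depth=28
  + 49.193.144.0/20 (H3) depth=20
  - 49.193.157.0/24 clear@24
  ? 65.44.70.176  path d0:H1→d1:-→d2:-→d3:-→d4:-→d5:-→d6:-→d7:-→d8:-→d9:-→d10:-→d11:-→d12:-→d13:-→d14:-→d15:-→d16:H3→d17:-→d18:-→d19:-→d20:H2→d21:-→d22:-→d23:-→d24:H3→d25:-→d26:-→d27:-→d28:H3  best=H3
  + 49.193.157.0/24 (H1) depth=24
  ? 49.193.157.89  path d0:H1→d1:-→d2:H0→d3:-→d4:-→d5:-→d6:-→d7:-→d8:H3→d9:-→d10:-→d11:-→d12:H2→d13:H3→d14:-→d15:-→d16:-→d17:-→d18:-→d19:-→d20:H3→d21:-→d22:-→d23:-→d24:H1→d25:-→d26:H1→d27:-→d28:-→d29:-→d30:-→d31:-→d32:H0  best=H0
  ? 109.12.189.19  path d0:H1→d1:-→d2:-  best=H1
  + 49.0.0.0/8 (H2) depth=8
  ? 65.44.65.58  path d0:H1→d1:-→d2:-→d3:-→d4:-→d5:-→d6:-→d7:-→d8:-→d9:-→d10:-→d11:-→d12:-→d13:-→d14:-→d15:-→d16:H3→d17:-→d18:-→d19:-→d20:H2→d21:-  best=H2
  ? 49.192.0.37  path d0:H1→d1:-→d2:H0→d3:-→d4:-→d5:-→d6:-→d7:-→d8:H2→d9:-→d10:-→d11:-→d12:H2→d13:H3→d14:-→d15:-  best=H3
  ? 49.193.144.3  path d0:H1→d1:-→d2:H0→d3:-→d4:-→d5:-→d6:-→d7:-→d8:H2→d9:-→d10:-→d11:-→d12:H2→d13:H3→d14:-→d15:-→d16:-→d17:-→d18:-→d19:-→d20:H3  best=H3
  ? 49.193.157.67  path d0:H1→d1:-→d2:H0→d3:-→d4:-→d5:-→d6:-→d7:-→d8:H2→d9:-→d10:-→d11:-→d12:H2→d13:H3→d14:-→d15:-→d16:-→d17:-→d18:-→d19:-→d20:H3→d21:-→d22:-→d23:-→d24:H1→d25:-→d26:H1→d27:-  best=H1
  ? 49.193.157.89  path d0:H1→d1:-→d2:H0→d3:-→d4:-→d5:-→d6:-→d7:-→d8:H2→d9:-→d10:-→d11:-→d12:H2→d13:H3→d14:-→d15:-→d16:-→d17:-→d18:-→d19:-→d20:H3→d21:-→d22:-→d23:-→d24:H1→d25:-→d26:H1→d27:-→d28:-→d29:-→d30:-→d31:-→d32:H0  best=H0
  - 49.193.157.89/32 clear@32
  ? 225.18.83.222  path d0:H1  best=H1

== LOOKUPS ==
["H0","H2","H1","H3","H0","H1","H2","H3","H3","H1","H0","H1"]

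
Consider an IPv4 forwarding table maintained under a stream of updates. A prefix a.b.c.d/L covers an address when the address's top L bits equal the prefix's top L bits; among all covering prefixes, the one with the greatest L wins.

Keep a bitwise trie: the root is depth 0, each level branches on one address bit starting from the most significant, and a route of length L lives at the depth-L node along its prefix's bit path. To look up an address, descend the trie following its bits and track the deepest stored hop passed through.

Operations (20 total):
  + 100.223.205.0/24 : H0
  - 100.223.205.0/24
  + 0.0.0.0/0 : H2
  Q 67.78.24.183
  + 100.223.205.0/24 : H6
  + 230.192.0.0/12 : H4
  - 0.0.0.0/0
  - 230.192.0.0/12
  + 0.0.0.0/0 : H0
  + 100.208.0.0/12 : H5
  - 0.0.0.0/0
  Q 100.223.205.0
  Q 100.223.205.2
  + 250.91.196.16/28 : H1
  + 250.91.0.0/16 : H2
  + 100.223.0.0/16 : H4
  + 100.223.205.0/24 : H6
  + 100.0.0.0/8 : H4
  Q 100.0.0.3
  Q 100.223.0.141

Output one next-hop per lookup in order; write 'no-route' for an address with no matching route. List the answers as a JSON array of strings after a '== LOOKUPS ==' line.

Process each operation:
  + 100.223.205.0/24 (H0) depth=24
  del 100.223.205.0/24 (clear depth 24)
  + 0.0.0.0/0 (H2) depth=0
  Q 67.78.24.183: descend 01 ; hops seen [H2] ; pick H2
  + 100.223.205.0/24 (H6) depth=24
  + 230.192.0.0/12 (H4) depth=12
  del 0.0.0.0/0 (clear depth 0)
  del 230.192.0.0/12 (clear depth 12)
  + 0.0.0.0/0 (H0) depth=0
  + 100.208.0.0/12 (H5) depth=12
  del 0.0.0.0/0 (clear depth 0)
  Q 100.223.205.0: descend 011001001101111111001101 ; hops seen [H5,H6] ; pick H6
  Q 100.223.205.2: descend 011001001101111111001101 ; hops seen [H5,H6] ; pick H6
  + 250.91.196.16/28 (H1) depth=28
  + 250.91.0.0/16 (H2) depth=16
  + 100.223.0.0/16 (H4) depth=16
  + 100.223.205.0/24 (H6) depth=24
  + 100.0.0.0/8 (H4) depth=8
  Q 100.0.0.3: descend 01100100 ; hops seen [H4] ; pick H4
  Q 100.223.0.141: descend 0110010011011111 ; hops seen [H4,H5,H4] ; pick H4

== LOOKUPS ==
["H2","H6","H6","H4","H4"]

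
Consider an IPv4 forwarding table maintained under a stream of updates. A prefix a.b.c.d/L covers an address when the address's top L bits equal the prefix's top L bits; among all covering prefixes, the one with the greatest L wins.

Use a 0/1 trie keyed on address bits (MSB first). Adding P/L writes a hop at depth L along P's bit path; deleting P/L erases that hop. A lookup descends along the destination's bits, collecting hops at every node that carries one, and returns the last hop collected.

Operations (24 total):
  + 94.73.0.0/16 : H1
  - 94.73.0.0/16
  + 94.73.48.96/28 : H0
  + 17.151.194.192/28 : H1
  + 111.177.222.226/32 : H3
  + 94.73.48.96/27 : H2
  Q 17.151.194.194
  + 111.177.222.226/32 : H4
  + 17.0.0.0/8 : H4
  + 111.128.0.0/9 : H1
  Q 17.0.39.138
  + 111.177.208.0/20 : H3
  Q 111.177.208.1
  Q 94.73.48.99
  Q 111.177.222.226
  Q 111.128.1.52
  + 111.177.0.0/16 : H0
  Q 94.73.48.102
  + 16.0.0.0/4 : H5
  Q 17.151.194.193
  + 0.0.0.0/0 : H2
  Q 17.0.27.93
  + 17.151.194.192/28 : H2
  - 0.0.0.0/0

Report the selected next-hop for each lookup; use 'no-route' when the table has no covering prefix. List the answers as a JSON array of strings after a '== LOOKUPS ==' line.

Process each operation:
  add 94.73.0.0/16 -> H1 at depth 16
  - 94.73.0.0/16 clear@16
  add 94.73.48.96/28 -> H0 at depth 28
  add 17.151.194.192/28 -> H1 at depth 28
  add 111.177.222.226/32 -> H3 at depth 32
  add 94.73.48.96/27 -> H2 at depth 27
  lookup 17.151.194.194: bits 0001000110010111110000101100 walk d0:-→d1:-→d2:-→d3:-→d4:-→d5:-→d6:-→d7:-→d8:-→d9:-→d10:-→d11:-→d12:-→d13:-→d14:-→d15:-→d16:-→d17:-→d18:-→d19:-→d20:-→d21:-→d22:-→d23:-→d24:-→d25:-→d26:-→d27:-→d28:H1 -> H1
  add 111.177.222.226/32 -> H4 at depth 32
  add 17.0.0.0/8 -> H4 at depth 8
  add 111.128.0.0/9 -> H1 at depth 9
  lookup 17.0.39.138: bits 00010001 walk d0:-→d1:-→d2:-→d3:-→d4:-→d5:-→d6:-→d7:-→d8:H4 -> H4
  add 111.177.208.0/20 -> H3 at depth 20
  lookup 111.177.208.1: bits 01101111101100011101 walk d0:-→d1:-→d2:-→d3:-→d4:-→d5:-→d6:-→d7:-→d8:-→d9:H1→d10:-→d11:-→d12:-→d13:-→d14:-→d15:-→d16:-→d17:-→d18:-→d19:-→d20:H3 -> H3
  lookup 94.73.48.99: bits 0101111001001001001100000110 walk d0:-→d1:-→d2:-→d3:-→d4:-→d5:-→d6:-→d7:-→d8:-→d9:-→d10:-→d11:-→d12:-→d13:-→d14:-→d15:-→d16:-→d17:-→d18:-→d19:-→d20:-→d21:-→d22:-→d23:-→d24:-→d25:-→d26:-→d27:H2→d28:H0 -> H0
  lookup 111.177.222.226: bits 01101111101100011101111011100010 walk d0:-→d1:-→d2:-→d3:-→d4:-→d5:-→d6:-→d7:-→d8:-→d9:H1→d10:-→d11:-→d12:-→d13:-→d14:-→d15:-→d16:-→d17:-→d18:-→d19:-→d20:H3→d21:-→d22:-→d23:-→d24:-→d25:-→d26:-→d27:-→d28:-→d29:-→d30:-→d31:-→d32:H4 -> H4
  lookup 111.128.1.52: bits 0110111110 walk d0:-→d1:-→d2:-→d3:-→d4:-→d5:-→d6:-→d7:-→d8:-→d9:H1→d10:- -> H1
  add 111.177.0.0/16 -> H0 at depth 16
  lookup 94.73.48.102: bits 0101111001001001001100000110 walk d0:-→d1:-→d2:-→d3:-→d4:-→d5:-→d6:-→d7:-→d8:-→d9:-→d10:-→d11:-→d12:-→d13:-→d14:-→d15:-→d16:-→d17:-→d18:-→d19:-→d20:-→d21:-→d22:-→d23:-→d24:-→d25:-→d26:-→d27:H2→d28:H0 -> H0
  add 16.0.0.0/4 -> H5 at depth 4
  lookup 17.151.194.193: bits 0001000110010111110000101100 walk d0:-→d1:-→d2:-→d3:-→d4:H5→d5:-→d6:-→d7:-→d8:H4→d9:-→d10:-→d11:-→d12:-→d13:-→d14:-→d15:-→d16:-→d17:-→d18:-→d19:-→d20:-→d21:-→d22:-→d23:-→d24:-→d25:-→d26:-→d27:-→d28:H1 -> H1
  add 0.0.0.0/0 -> H2 at depth 0
  lookup 17.0.27.93: bits 00010001 walk d0:H2→d1:-→d2:-→d3:-→d4:H5→d5:-→d6:-→d7:-→d8:H4 -> H4
  add 17.151.194.192/28 -> H2 at depth 28
  - 0.0.0.0/0 clear@0

== LOOKUPS ==
["H1","H4","H3","H0","H4","H1","H0","H1","H4"]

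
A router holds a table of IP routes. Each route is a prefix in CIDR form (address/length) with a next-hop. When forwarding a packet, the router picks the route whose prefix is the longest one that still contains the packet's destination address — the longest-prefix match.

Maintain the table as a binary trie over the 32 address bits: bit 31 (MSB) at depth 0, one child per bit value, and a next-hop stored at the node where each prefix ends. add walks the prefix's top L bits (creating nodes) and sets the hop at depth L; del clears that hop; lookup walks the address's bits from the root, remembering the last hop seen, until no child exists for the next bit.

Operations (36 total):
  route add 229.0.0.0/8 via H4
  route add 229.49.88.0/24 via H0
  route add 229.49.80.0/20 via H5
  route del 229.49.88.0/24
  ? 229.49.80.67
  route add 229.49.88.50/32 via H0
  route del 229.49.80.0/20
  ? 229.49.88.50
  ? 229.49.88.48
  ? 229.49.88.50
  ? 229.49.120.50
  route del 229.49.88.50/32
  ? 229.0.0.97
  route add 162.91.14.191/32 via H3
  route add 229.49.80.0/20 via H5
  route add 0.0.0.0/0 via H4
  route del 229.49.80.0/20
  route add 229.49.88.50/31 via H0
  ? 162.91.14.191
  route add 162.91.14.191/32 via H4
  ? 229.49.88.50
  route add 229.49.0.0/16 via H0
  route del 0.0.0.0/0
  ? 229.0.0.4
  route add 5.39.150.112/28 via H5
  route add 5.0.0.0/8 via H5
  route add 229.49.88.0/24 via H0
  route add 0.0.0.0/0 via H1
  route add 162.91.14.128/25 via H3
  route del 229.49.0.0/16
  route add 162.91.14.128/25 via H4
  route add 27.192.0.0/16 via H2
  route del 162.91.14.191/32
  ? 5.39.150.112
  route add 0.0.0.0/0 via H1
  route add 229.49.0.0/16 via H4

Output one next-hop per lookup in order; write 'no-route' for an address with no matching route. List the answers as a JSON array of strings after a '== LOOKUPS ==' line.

Trace:
  + 229.0.0.0/8 (H4) depth=8
  + 229.49.88.0/24 (H0) depth=24
  + 229.49.80.0/20 (H5) depth=20
  - 229.49.88.0/24 clear@24
  Q 229.49.80.67: descend 11100101001100010101 ; hops seen [H4,H5] ; pick H5
  + 229.49.88.50/32 (H0) depth=32
  - 229.49.80.0/20 clear@20
  Q 229.49.88.50: descend 11100101001100010101100000110010 ; hops seen [H4,H0] ; pick H0
  Q 229.49.88.48: descend 111001010011000101011000001100 ; hops seen [H4] ; pick H4
  Q 229.49.88.50: descend 11100101001100010101100000110010 ; hops seen [H4,H0] ; pick H0
  Q 229.49.120.50: descend 111001010011000101 ; hops seen [H4] ; pick H4
  - 229.49.88.50/32 clear@32
  Q 229.0.0.97: descend 1110010100 ; hops seen [H4] ; pick H4
  + 162.91.14.191/32 (H3) depth=32
  + 229.49.80.0/20 (H5) depth=20
  + 0.0.0.0/0 (H4) depth=0
  - 229.49.80.0/20 clear@20
  + 229.49.88.50/31 (H0) depth=31
  Q 162.91.14.191: descend 10100010010110110000111010111111 ; hops seen [H4,H3] ; pick H3
  + 162.91.14.191/32 (H4) depth=32
  Q 229.49.88.50: descend 11100101001100010101100000110010 ; hops seen [H4,H4,H0] ; pick H0
  + 229.49.0.0/16 (H0) depth=16
  - 0.0.0.0/0 clear@0
  Q 229.0.0.4: descend 1110010100 ; hops seen [H4] ; pick H4
  + 5.39.150.112/28 (H5) depth=28
  + 5.0.0.0/8 (H5) depth=8
  + 229.49.88.0/24 (H0) depth=24
  + 0.0.0.0/0 (H1) depth=0
  + 162.91.14.128/25 (H3) depth=25
  - 229.49.0.0/16 clear@16
  + 162.91.14.128/25 (H4) depth=25
  + 27.192.0.0/16 (H2) depth=16
  - 162.91.14.191/32 clear@32
  Q 5.39.150.112: descend 0000010100100111100101100111 ; hops seen [H1,H5,H5] ; pick H5
  + 0.0.0.0/0 (H1) depth=0
  + 229.49.0.0/16 (H4) depth=16

== LOOKUPS ==
["H5","H0","H4","H0","H4","H4","H3","H0","H4","H5"]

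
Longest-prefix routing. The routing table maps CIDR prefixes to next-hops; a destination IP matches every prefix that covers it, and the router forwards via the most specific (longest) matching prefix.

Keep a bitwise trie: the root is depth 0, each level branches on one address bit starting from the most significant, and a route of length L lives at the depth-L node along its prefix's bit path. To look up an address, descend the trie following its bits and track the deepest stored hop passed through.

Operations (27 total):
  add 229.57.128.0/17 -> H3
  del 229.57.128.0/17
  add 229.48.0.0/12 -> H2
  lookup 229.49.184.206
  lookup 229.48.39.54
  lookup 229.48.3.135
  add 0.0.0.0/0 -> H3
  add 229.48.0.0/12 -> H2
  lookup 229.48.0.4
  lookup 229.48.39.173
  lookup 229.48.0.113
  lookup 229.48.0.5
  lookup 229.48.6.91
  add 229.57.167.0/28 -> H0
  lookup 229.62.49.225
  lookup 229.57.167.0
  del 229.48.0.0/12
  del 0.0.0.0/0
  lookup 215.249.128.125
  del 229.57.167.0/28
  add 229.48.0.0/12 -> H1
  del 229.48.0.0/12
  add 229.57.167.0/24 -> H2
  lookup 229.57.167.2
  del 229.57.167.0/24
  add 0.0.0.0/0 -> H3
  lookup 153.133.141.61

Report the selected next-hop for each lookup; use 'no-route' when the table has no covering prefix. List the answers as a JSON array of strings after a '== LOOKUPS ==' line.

Trace:
  + 229.57.128.0/17 (H3) depth=17
  - 229.57.128.0/17 clear@17
  + 229.48.0.0/12 (H2) depth=12
  ? 229.49.184.206  path d0:-→d1:-→d2:-→d3:-→d4:-→d5:-→d6:-→d7:-→d8:-→d9:-→d10:-→d11:-→d12:H2  best=H2
  ? 229.48.39.54  path d0:-→d1:-→d2:-→d3:-→d4:-→d5:-→d6:-→d7:-→d8:-→d9:-→d10:-→d11:-→d12:H2  best=H2
  ? 229.48.3.135  path d0:-→d1:-→d2:-→d3:-→d4:-→d5:-→d6:-→d7:-→d8:-→d9:-→d10:-→d11:-→d12:H2  best=H2
  + 0.0.0.0/0 (H3) depth=0
  + 229.48.0.0/12 (H2) depth=12
  ? 229.48.0.4  path d0:H3→d1:-→d2:-→d3:-→d4:-→d5:-→d6:-→d7:-→d8:-→d9:-→d10:-→d11:-→d12:H2  best=H2
  ? 229.48.39.173  path d0:H3→d1:-→d2:-→d3:-→d4:-→d5:-→d6:-→d7:-→d8:-→d9:-→d10:-→d11:-→d12:H2  best=H2
  ? 229.48.0.113  path d0:H3→d1:-→d2:-→d3:-→d4:-→d5:-→d6:-→d7:-→d8:-→d9:-→d10:-→d11:-→d12:H2  best=H2
  ? 229.48.0.5  path d0:H3→d1:-→d2:-→d3:-→d4:-→d5:-→d6:-→d7:-→d8:-→d9:-→d10:-→d11:-→d12:H2  best=H2
  ? 229.48.6.91  path d0:H3→d1:-→d2:-→d3:-→d4:-→d5:-→d6:-→d7:-→d8:-→d9:-→d10:-→d11:-→d12:H2  best=H2
  + 229.57.167.0/28 (H0) depth=28
  ? 229.62.49.225  path d0:H3→d1:-→d2:-→d3:-→d4:-→d5:-→d6:-→d7:-→d8:-→d9:-→d10:-→d11:-→d12:H2→d13:-  best=H2
  ? 229.57.167.0  path d0:H3→d1:-→d2:-→d3:-→d4:-→d5:-→d6:-→d7:-→d8:-→d9:-→d10:-→d11:-→d12:H2→d13:-→d14:-→d15:-→d16:-→d17:-→d18:-→d19:-→d20:-→d21:-→d22:-→d23:-→d24:-→d25:-→d26:-→d27:-→d28:H0  best=H0
  - 229.48.0.0/12 clear@12
  - 0.0.0.0/0 clear@0
  ? 215.249.128.125  path d0:-→d1:-→d2:-  best=no-route
  - 229.57.167.0/28 clear@28
  + 229.48.0.0/12 (H1) depth=12
  - 229.48.0.0/12 clear@12
  + 229.57.167.0/24 (H2) depth=24
  ? 229.57.167.2  path d0:-→d1:-→d2:-→d3:-→d4:-→d5:-→d6:-→d7:-→d8:-→d9:-→d10:-→d11:-→d12:-→d13:-→d14:-→d15:-→d16:-→d17:-→d18:-→d19:-→d20:-→d21:-→d22:-→d23:-→d24:H2→d25:-→d26:-→d27:-→d28:-  best=H2
  - 229.57.167.0/24 clear@24
  + 0.0.0.0/0 (H3) depth=0
  ? 153.133.141.61  path d0:H3→d1:-  best=H3

== LOOKUPS ==
["H2","H2","H2","H2","H2","H2","H2","H2","H2","H0","no-route","H2","H3"]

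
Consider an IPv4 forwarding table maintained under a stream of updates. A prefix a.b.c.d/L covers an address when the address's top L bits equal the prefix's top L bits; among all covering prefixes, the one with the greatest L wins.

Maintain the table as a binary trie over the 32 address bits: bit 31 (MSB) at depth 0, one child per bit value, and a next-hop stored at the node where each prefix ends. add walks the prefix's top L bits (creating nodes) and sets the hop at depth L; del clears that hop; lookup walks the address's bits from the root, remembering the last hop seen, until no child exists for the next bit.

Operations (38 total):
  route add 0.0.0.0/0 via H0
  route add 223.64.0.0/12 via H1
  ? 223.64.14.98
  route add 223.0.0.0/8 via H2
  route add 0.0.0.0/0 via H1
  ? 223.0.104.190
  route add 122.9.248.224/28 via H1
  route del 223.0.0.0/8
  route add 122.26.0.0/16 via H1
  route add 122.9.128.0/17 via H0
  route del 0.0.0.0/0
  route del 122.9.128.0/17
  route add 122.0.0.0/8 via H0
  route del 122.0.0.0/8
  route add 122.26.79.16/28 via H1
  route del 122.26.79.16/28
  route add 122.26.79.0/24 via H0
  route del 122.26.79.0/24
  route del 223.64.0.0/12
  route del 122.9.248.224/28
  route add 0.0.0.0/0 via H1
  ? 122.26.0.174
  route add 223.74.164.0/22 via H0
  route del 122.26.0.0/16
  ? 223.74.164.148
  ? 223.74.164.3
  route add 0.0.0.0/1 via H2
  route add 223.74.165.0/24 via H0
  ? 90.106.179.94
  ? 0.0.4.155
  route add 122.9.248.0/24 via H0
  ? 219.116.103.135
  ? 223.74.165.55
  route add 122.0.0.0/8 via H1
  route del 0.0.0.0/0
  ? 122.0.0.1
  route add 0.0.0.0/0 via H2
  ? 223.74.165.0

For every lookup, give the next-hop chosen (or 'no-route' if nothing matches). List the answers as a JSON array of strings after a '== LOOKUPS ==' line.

Trace:
  add 0.0.0.0/0 -> H0 at depth 0
  add 223.64.0.0/12 -> H1 at depth 12
  Q 223.64.14.98: descend 110111110100 ; hops seen [H0,H1] ; pick H1
  add 223.0.0.0/8 -> H2 at depth 8
  add 0.0.0.0/0 -> H1 at depth 0
  Q 223.0.104.190: descend 110111110 ; hops seen [H1,H2] ; pick H2
  add 122.9.248.224/28 -> H1 at depth 28
  del 223.0.0.0/8 (clear depth 8)
  add 122.26.0.0/16 -> H1 at depth 16
  add 122.9.128.0/17 -> H0 at depth 17
  del 0.0.0.0/0 (clear depth 0)
  del 122.9.128.0/17 (clear depth 17)
  add 122.0.0.0/8 -> H0 at depth 8
  del 122.0.0.0/8 (clear depth 8)
  add 122.26.79.16/28 -> H1 at depth 28
  del 122.26.79.16/28 (clear depth 28)
  add 122.26.79.0/24 -> H0 at depth 24
  del 122.26.79.0/24 (clear depth 24)
  del 223.64.0.0/12 (clear depth 12)
  del 122.9.248.224/28 (clear depth 28)
  add 0.0.0.0/0 -> H1 at depth 0
  Q 122.26.0.174: descend 01111010000110100 ; hops seen [H1,H1] ; pick H1
  add 223.74.164.0/22 -> H0 at depth 22
  del 122.26.0.0/16 (clear depth 16)
  Q 223.74.164.148: descend 1101111101001010101001 ; hops seen [H1,H0] ; pick H0
  Q 223.74.164.3: descend 1101111101001010101001 ; hops seen [H1,H0] ; pick H0
  add 0.0.0.0/1 -> H2 at depth 1
  add 223.74.165.0/24 -> H0 at depth 24
  Q 90.106.179.94: descend 01 ; hops seen [H1,H2] ; pick H2
  Q 0.0.4.155: descend 0 ; hops seen [H1,H2] ; pick H2
  add 122.9.248.0/24 -> H0 at depth 24
  Q 219.116.103.135: descend 11011 ; hops seen [H1] ; pick H1
  Q 223.74.165.55: descend 110111110100101010100101 ; hops seen [H1,H0,H0] ; pick H0
  add 122.0.0.0/8 -> H1 at depth 8
  del 0.0.0.0/0 (clear depth 0)
  Q 122.0.0.1: descend 011110100000 ; hops seen [H2,H1] ; pick H1
  add 0.0.0.0/0 -> H2 at depth 0
  Q 223.74.165.0: descend 110111110100101010100101 ; hops seen [H2,H0,H0] ; pick H0

== LOOKUPS ==
["H1","H2","H1","H0","H0","H2","H2","H1","H0","H1","H0"]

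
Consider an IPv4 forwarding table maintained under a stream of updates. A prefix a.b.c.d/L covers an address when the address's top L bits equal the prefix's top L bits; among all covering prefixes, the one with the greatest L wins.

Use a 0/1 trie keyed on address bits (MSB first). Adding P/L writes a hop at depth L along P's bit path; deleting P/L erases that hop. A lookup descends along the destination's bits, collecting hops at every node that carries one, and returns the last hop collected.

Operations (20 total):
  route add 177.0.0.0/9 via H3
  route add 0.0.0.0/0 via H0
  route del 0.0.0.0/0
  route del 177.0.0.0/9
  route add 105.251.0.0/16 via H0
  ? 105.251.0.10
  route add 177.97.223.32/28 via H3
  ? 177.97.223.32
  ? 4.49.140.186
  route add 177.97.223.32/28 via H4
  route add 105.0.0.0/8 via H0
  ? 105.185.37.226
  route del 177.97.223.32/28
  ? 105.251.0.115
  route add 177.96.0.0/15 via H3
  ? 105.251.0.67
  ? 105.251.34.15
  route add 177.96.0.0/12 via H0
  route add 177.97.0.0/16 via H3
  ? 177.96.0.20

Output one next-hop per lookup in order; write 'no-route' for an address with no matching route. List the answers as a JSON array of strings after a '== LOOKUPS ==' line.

Apply in order:
  + 177.0.0.0/9 (H3) depth=9
  + 0.0.0.0/0 (H0) depth=0
  del 0.0.0.0/0 (clear depth 0)
  del 177.0.0.0/9 (clear depth 9)
  + 105.251.0.0/16 (H0) depth=16
  ? 105.251.0.10  path d0:-→d1:-→d2:-→d3:-→d4:-→d5:-→d6:-→d7:-→d8:-→d9:-→d10:-→d11:-→d12:-→d13:-→d14:-→d15:-→d16:H0  best=H0
  + 177.97.223.32/28 (H3) depth=28
  ? 177.97.223.32  path d0:-→d1:-→d2:-→d3:-→d4:-→d5:-→d6:-→d7:-→d8:-→d9:-→d10:-→d11:-→d12:-→d13:-→d14:-→d15:-→d16:-→d17:-→d18:-→d19:-→d20:-→d21:-→d22:-→d23:-→d24:-→d25:-→d26:-→d27:-→d28:H3  best=H3
  ? 4.49.140.186  path d0:-→d1:-  best=no-route
  + 177.97.223.32/28 (H4) depth=28
  + 105.0.0.0/8 (H0) depth=8
  ? 105.185.37.226  path d0:-→d1:-→d2:-→d3:-→d4:-→d5:-→d6:-→d7:-→d8:H0→d9:-  best=H0
  del 177.97.223.32/28 (clear depth 28)
  ? 105.251.0.115  path d0:-→d1:-→d2:-→d3:-→d4:-→d5:-→d6:-→d7:-→d8:H0→d9:-→d10:-→d11:-→d12:-→d13:-→d14:-→d15:-→d16:H0  best=H0
  + 177.96.0.0/15 (H3) depth=15
  ? 105.251.0.67  path d0:-→d1:-→d2:-→d3:-→d4:-→d5:-→d6:-→d7:-→d8:H0→d9:-→d10:-→d11:-→d12:-→d13:-→d14:-→d15:-→d16:H0  best=H0
  ? 105.251.34.15  path d0:-→d1:-→d2:-→d3:-→d4:-→d5:-→d6:-→d7:-→d8:H0→d9:-→d10:-→d11:-→d12:-→d13:-→d14:-→d15:-→d16:H0  best=H0
  + 177.96.0.0/12 (H0) depth=12
  + 177.97.0.0/16 (H3) depth=16
  ? 177.96.0.20  path d0:-→d1:-→d2:-→d3:-→d4:-→d5:-→d6:-→d7:-→d8:-→d9:-→d10:-→d11:-→d12:H0→d13:-→d14:-→d15:H3  best=H3

== LOOKUPS ==
["H0","H3","no-route","H0","H0","H0","H0","H3"]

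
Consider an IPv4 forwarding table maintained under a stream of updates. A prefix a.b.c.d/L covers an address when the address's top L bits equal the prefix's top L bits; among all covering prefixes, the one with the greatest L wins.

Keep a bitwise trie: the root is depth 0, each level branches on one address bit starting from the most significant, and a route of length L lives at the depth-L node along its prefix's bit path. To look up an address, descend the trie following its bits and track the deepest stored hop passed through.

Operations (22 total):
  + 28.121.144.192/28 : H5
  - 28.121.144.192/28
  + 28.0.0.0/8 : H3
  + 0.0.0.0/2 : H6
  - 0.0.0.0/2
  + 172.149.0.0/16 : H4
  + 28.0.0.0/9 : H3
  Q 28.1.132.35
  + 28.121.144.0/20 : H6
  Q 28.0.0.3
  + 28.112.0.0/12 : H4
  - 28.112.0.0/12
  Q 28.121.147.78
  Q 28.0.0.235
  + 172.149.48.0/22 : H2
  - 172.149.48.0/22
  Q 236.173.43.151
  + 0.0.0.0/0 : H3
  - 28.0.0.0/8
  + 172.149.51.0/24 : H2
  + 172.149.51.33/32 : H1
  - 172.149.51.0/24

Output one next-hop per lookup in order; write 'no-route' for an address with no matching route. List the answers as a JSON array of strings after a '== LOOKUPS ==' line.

Trace:
  + 28.121.144.192/28 (H5) depth=28
  - 28.121.144.192/28 clear@28
  + 28.0.0.0/8 (H3) depth=8
  + 0.0.0.0/2 (H6) depth=2
  - 0.0.0.0/2 clear@2
  + 172.149.0.0/16 (H4) depth=16
  + 28.0.0.0/9 (H3) depth=9
  lookup 28.1.132.35: bits 000111000 walk d0:-→d1:-→d2:-→d3:-→d4:-→d5:-→d6:-→d7:-→d8:H3→d9:H3 -> H3
  + 28.121.144.0/20 (H6) depth=20
  lookup 28.0.0.3: bits 000111000 walk d0:-→d1:-→d2:-→d3:-→d4:-→d5:-→d6:-→d7:-→d8:H3→d9:H3 -> H3
  + 28.112.0.0/12 (H4) depth=12
  - 28.112.0.0/12 clear@12
  lookup 28.121.147.78: bits 0001110001111001100100 walk d0:-→d1:-→d2:-→d3:-→d4:-→d5:-→d6:-→d7:-→d8:H3→d9:H3→d10:-→d11:-→d12:-→d13:-→d14:-→d15:-→d16:-→d17:-→d18:-→d19:-→d20:H6→d21:-→d22:- -> H6
  lookup 28.0.0.235: bits 000111000 walk d0:-→d1:-→d2:-→d3:-→d4:-→d5:-→d6:-→d7:-→d8:H3→d9:H3 -> H3
  + 172.149.48.0/22 (H2) depth=22
  - 172.149.48.0/22 clear@22
  lookup 236.173.43.151: bits 1 walk d0:-→d1:- -> no-route
  + 0.0.0.0/0 (H3) depth=0
  - 28.0.0.0/8 clear@8
  + 172.149.51.0/24 (H2) depth=24
  + 172.149.51.33/32 (H1) depth=32
  - 172.149.51.0/24 clear@24

== LOOKUPS ==
["H3","H3","H6","H3","no-route"]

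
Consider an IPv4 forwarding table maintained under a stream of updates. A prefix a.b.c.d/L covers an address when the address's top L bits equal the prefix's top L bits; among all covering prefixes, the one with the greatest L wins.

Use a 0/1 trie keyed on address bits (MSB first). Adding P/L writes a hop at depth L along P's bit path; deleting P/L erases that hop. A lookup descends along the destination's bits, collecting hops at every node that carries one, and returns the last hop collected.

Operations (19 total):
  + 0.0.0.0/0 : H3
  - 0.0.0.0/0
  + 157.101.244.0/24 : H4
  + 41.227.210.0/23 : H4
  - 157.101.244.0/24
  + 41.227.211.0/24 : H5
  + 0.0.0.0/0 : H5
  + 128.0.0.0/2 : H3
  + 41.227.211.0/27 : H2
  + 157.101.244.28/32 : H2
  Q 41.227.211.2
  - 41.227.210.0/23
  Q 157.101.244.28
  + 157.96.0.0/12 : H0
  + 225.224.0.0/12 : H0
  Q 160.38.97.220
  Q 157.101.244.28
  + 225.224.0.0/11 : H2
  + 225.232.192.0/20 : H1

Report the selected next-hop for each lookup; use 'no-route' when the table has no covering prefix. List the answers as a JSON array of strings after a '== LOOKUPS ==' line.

Process each operation:
  add 0.0.0.0/0 -> H3 at depth 0
  del 0.0.0.0/0 (clear depth 0)
  add 157.101.244.0/24 -> H4 at depth 24
  add 41.227.210.0/23 -> H4 at depth 23
  del 157.101.244.0/24 (clear depth 24)
  add 41.227.211.0/24 -> H5 at depth 24
  add 0.0.0.0/0 -> H5 at depth 0
  add 128.0.0.0/2 -> H3 at depth 2
  add 41.227.211.0/27 -> H2 at depth 27
  add 157.101.244.28/32 -> H2 at depth 32
  ? 41.227.211.2  path d0:H5→d1:-→d2:-→d3:-→d4:-→d5:-→d6:-→d7:-→d8:-→d9:-→d10:-→d11:-→d12:-→d13:-→d14:-→d15:-→d16:-→d17:-→d18:-→d19:-→d20:-→d21:-→d22:-→d23:H4→d24:H5→d25:-→d26:-→d27:H2  best=H2
  del 41.227.210.0/23 (clear depth 23)
  ? 157.101.244.28  path d0:H5→d1:-→d2:H3→d3:-→d4:-→d5:-→d6:-→d7:-→d8:-→d9:-→d10:-→d11:-→d12:-→d13:-→d14:-→d15:-→d16:-→d17:-→d18:-→d19:-→d20:-→d21:-→d22:-→d23:-→d24:-→d25:-→d26:-→d27:-→d28:-→d29:-→d30:-→d31:-→d32:H2  best=H2
  add 157.96.0.0/12 -> H0 at depth 12
  add 225.224.0.0/12 -> H0 at depth 12
  ? 160.38.97.220  path d0:H5→d1:-→d2:H3  best=H3
  ? 157.101.244.28  path d0:H5→d1:-→d2:H3→d3:-→d4:-→d5:-→d6:-→d7:-→d8:-→d9:-→d10:-→d11:-→d12:H0→d13:-→d14:-→d15:-→d16:-→d17:-→d18:-→d19:-→d20:-→d21:-→d22:-→d23:-→d24:-→d25:-→d26:-→d27:-→d28:-→d29:-→d30:-→d31:-→d32:H2  best=H2
  add 225.224.0.0/11 -> H2 at depth 11
  add 225.232.192.0/20 -> H1 at depth 20

== LOOKUPS ==
["H2","H2","H3","H2"]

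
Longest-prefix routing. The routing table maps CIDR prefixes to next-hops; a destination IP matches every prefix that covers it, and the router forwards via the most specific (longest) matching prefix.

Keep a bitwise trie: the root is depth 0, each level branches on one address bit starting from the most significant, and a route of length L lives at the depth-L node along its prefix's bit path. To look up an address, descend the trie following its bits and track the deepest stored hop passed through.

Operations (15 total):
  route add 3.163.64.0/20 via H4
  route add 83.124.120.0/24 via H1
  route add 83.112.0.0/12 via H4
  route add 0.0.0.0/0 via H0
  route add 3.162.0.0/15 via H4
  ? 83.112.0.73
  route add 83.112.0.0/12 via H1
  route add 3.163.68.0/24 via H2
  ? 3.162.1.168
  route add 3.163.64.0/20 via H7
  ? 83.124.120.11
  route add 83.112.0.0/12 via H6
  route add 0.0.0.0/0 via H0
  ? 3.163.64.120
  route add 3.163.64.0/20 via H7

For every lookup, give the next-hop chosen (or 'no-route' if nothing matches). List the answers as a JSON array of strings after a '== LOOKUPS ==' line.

Process each operation:
  + 3.163.64.0/20 (H4) depth=20
  + 83.124.120.0/24 (H1) depth=24
  + 83.112.0.0/12 (H4) depth=12
  + 0.0.0.0/0 (H0) depth=0
  + 3.162.0.0/15 (H4) depth=15
  ? 83.112.0.73  path d0:H0→d1:-→d2:-→d3:-→d4:-→d5:-→d6:-→d7:-→d8:-→d9:-→d10:-→d11:-→d12:H4  best=H4
  + 83.112.0.0/12 (H1) depth=12
  + 3.163.68.0/24 (H2) depth=24
  ? 3.162.1.168  path d0:H0→d1:-→d2:-→d3:-→d4:-→d5:-→d6:-→d7:-→d8:-→d9:-→d10:-→d11:-→d12:-→d13:-→d14:-→d15:H4  best=H4
  + 3.163.64.0/20 (H7) depth=20
  ? 83.124.120.11  path d0:H0→d1:-→d2:-→d3:-→d4:-→d5:-→d6:-→d7:-→d8:-→d9:-→d10:-→d11:-→d12:H1→d13:-→d14:-→d15:-→d16:-→d17:-→d18:-→d19:-→d20:-→d21:-→d22:-→d23:-→d24:H1  best=H1
  + 83.112.0.0/12 (H6) depth=12
  + 0.0.0.0/0 (H0) depth=0
  ? 3.163.64.120  path d0:H0→d1:-→d2:-→d3:-→d4:-→d5:-→d6:-→d7:-→d8:-→d9:-→d10:-→d11:-→d12:-→d13:-→d14:-→d15:H4→d16:-→d17:-→d18:-→d19:-→d20:H7→d21:-  best=H7
  + 3.163.64.0/20 (H7) depth=20

== LOOKUPS ==
["H4","H4","H1","H7"]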